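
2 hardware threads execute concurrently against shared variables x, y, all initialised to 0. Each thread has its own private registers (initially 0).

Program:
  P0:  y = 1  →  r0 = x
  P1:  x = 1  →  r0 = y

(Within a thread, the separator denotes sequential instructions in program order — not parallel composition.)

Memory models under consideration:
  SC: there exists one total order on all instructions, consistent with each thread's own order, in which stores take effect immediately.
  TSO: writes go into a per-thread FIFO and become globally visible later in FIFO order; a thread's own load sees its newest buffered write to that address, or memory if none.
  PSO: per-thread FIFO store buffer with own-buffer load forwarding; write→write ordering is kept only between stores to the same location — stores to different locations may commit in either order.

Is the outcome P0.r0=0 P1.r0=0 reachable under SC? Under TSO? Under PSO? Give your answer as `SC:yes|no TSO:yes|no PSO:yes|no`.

SC:no TSO:yes PSO:yes

outcome vector order: (P0.r0,P1.r0)
SC: 3 outcomes — {01, 10, 11}
TSO: 4 outcomes — {00, 01, 10, 11}
PSO: 4 outcomes — {00, 01, 10, 11}
target 00 ∈ {TSO,PSO}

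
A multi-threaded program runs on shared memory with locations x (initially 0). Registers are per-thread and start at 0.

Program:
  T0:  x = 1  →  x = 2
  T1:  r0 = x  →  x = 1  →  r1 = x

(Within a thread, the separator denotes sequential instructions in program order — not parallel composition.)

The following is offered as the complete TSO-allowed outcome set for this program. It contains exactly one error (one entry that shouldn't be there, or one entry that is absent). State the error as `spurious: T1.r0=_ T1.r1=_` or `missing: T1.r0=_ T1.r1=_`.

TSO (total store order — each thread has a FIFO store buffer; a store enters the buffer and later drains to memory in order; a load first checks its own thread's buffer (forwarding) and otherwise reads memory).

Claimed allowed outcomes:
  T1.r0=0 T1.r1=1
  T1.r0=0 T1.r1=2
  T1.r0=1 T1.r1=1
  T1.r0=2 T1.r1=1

outcome vector order: (T1.r0,T1.r1)
under TSO → 0/1 0/2 1/1 1/2 2/1
TSO∖claimed = {1/2}

missing: T1.r0=1 T1.r1=2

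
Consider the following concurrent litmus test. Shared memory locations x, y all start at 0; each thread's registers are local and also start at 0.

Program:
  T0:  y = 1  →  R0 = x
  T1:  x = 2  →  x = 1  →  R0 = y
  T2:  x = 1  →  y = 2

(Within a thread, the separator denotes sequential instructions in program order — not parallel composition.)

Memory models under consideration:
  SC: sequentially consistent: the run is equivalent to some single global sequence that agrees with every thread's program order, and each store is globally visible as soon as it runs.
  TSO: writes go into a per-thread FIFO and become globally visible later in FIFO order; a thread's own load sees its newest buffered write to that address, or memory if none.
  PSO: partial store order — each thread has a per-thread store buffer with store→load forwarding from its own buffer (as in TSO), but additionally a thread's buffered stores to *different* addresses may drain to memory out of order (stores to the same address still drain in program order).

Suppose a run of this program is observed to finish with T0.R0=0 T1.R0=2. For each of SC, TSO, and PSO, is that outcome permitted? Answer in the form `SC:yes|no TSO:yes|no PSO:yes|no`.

SC:yes TSO:yes PSO:yes

outcome vector order: (T0.R0,T1.R0)
[SC] allowed = {<0 1>; <0 2>; <1 0>; <1 1>; <1 2>; <2 1>; <2 2>}
[TSO] allowed = {<0 0>; <0 1>; <0 2>; <1 0>; <1 1>; <1 2>; <2 0>; <2 1>; <2 2>}
[PSO] allowed = {<0 0>; <0 1>; <0 2>; <1 0>; <1 1>; <1 2>; <2 0>; <2 1>; <2 2>}
target <0 2> ∈ {SC,TSO,PSO}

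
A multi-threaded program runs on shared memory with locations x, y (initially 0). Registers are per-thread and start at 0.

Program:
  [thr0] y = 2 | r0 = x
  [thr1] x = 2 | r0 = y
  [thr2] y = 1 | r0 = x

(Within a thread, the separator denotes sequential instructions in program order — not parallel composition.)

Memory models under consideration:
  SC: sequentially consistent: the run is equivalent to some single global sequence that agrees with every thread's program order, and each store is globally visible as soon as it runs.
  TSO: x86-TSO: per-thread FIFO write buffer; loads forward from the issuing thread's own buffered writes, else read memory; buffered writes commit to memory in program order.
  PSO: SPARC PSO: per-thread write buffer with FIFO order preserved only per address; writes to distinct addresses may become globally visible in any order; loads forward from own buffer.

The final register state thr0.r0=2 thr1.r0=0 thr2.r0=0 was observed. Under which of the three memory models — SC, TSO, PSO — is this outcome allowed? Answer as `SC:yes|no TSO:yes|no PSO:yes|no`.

SC:no TSO:yes PSO:yes

outcome vector order: (thr0.r0,thr1.r0,thr2.r0)
SC: 9 outcomes — {010 012 020 022 202 210 212 220 222}
TSO: 12 outcomes — {000 002 010 012 020 022 200 202 210 212 220 222}
PSO: 12 outcomes — {000 002 010 012 020 022 200 202 210 212 220 222}
target 200 ∈ {TSO,PSO}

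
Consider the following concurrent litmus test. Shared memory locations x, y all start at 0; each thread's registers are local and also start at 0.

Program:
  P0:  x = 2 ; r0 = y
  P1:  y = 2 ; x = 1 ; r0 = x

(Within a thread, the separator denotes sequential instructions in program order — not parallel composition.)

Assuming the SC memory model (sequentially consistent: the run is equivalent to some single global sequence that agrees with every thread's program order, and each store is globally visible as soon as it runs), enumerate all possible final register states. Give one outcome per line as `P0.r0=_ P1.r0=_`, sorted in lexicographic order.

P0.r0=0 P1.r0=1
P0.r0=2 P1.r0=1
P0.r0=2 P1.r0=2

outcome vector order: (P0.r0,P1.r0)
|SC outcomes| = 3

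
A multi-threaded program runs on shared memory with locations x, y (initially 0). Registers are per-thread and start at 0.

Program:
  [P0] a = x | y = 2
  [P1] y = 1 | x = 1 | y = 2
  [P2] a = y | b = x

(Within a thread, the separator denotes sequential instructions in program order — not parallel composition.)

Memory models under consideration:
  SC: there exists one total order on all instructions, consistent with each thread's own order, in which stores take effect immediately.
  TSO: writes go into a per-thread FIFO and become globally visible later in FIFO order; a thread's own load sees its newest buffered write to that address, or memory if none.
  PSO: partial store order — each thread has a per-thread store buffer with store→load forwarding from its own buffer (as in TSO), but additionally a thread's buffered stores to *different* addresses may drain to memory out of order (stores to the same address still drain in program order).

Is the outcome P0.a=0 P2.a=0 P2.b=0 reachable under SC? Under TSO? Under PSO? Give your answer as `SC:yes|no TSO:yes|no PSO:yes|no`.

SC:yes TSO:yes PSO:yes

outcome vector order: (P0.a,P2.a,P2.b)
SC: 11 outcomes — {000 001 010 011 020 021 100 101 110 111 121}
TSO: 11 outcomes — {000 001 010 011 020 021 100 101 110 111 121}
PSO: 12 outcomes — {000 001 010 011 020 021 100 101 110 111 120 121}
target 000 ∈ {SC,TSO,PSO}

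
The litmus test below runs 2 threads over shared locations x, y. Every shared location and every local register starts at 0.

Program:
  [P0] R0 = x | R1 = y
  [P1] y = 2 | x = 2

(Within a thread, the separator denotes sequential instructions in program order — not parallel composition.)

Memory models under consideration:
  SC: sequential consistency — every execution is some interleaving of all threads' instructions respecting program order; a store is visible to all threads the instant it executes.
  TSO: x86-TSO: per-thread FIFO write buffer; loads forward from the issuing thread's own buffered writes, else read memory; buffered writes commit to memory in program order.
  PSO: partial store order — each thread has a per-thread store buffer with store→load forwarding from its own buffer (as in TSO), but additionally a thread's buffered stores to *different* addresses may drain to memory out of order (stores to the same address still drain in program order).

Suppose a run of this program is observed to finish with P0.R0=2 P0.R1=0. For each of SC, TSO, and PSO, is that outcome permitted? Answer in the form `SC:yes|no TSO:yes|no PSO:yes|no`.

SC:no TSO:no PSO:yes

outcome vector order: (P0.R0,P0.R1)
under SC → (0,0); (0,2); (2,2)
under TSO → (0,0); (0,2); (2,2)
under PSO → (0,0); (0,2); (2,0); (2,2)
target (2,0) ∈ {PSO}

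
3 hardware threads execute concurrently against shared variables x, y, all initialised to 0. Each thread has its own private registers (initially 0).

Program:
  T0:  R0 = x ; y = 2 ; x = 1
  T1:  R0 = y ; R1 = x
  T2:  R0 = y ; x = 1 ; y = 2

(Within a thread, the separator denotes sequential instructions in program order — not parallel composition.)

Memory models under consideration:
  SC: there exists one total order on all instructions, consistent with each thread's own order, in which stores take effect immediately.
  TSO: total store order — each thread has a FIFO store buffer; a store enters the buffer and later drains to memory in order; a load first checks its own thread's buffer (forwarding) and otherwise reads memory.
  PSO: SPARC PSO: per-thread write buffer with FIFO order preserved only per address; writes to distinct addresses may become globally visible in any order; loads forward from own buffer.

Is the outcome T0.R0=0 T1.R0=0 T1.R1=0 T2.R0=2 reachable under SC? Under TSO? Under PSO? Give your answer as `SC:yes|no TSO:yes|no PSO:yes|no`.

outcome vector order: (T0.R0,T1.R0,T1.R1,T2.R0)
SC: 11 outcomes — {0/0/0/0; 0/0/0/2; 0/0/1/0; 0/0/1/2; 0/2/0/0; 0/2/0/2; 0/2/1/0; 0/2/1/2; 1/0/0/0; 1/0/1/0; 1/2/1/0}
TSO: 11 outcomes — {0/0/0/0; 0/0/0/2; 0/0/1/0; 0/0/1/2; 0/2/0/0; 0/2/0/2; 0/2/1/0; 0/2/1/2; 1/0/0/0; 1/0/1/0; 1/2/1/0}
PSO: 12 outcomes — {0/0/0/0; 0/0/0/2; 0/0/1/0; 0/0/1/2; 0/2/0/0; 0/2/0/2; 0/2/1/0; 0/2/1/2; 1/0/0/0; 1/0/1/0; 1/2/0/0; 1/2/1/0}
target 0/0/0/2 ∈ {SC,TSO,PSO}

SC:yes TSO:yes PSO:yes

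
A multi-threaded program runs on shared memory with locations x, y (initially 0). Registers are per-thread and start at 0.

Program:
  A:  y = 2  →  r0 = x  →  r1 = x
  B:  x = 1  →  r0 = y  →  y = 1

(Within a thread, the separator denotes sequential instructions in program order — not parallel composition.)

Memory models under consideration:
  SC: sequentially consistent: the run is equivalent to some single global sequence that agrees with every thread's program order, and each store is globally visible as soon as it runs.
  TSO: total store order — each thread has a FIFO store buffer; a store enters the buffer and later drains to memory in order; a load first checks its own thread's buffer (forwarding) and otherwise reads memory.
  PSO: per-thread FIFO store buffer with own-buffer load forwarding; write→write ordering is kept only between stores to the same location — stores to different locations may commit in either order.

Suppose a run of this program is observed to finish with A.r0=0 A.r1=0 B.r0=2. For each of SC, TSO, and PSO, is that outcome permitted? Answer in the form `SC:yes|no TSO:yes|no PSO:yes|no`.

outcome vector order: (A.r0,A.r1,B.r0)
under SC → <0 0 2> <0 1 2> <1 1 0> <1 1 2>
under TSO → <0 0 0> <0 0 2> <0 1 0> <0 1 2> <1 1 0> <1 1 2>
under PSO → <0 0 0> <0 0 2> <0 1 0> <0 1 2> <1 1 0> <1 1 2>
target <0 0 2> ∈ {SC,TSO,PSO}

SC:yes TSO:yes PSO:yes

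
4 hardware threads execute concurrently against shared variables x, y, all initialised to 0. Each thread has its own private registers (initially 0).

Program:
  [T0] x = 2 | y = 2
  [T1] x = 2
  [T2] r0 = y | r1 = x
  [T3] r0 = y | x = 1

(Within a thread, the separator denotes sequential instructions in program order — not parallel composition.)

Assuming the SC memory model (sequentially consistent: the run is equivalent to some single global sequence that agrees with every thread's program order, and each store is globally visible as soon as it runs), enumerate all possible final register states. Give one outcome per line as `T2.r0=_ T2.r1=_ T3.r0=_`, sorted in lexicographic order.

T2.r0=0 T2.r1=0 T3.r0=0
T2.r0=0 T2.r1=0 T3.r0=2
T2.r0=0 T2.r1=1 T3.r0=0
T2.r0=0 T2.r1=1 T3.r0=2
T2.r0=0 T2.r1=2 T3.r0=0
T2.r0=0 T2.r1=2 T3.r0=2
T2.r0=2 T2.r1=1 T3.r0=0
T2.r0=2 T2.r1=1 T3.r0=2
T2.r0=2 T2.r1=2 T3.r0=0
T2.r0=2 T2.r1=2 T3.r0=2

outcome vector order: (T2.r0,T2.r1,T3.r0)
|SC outcomes| = 10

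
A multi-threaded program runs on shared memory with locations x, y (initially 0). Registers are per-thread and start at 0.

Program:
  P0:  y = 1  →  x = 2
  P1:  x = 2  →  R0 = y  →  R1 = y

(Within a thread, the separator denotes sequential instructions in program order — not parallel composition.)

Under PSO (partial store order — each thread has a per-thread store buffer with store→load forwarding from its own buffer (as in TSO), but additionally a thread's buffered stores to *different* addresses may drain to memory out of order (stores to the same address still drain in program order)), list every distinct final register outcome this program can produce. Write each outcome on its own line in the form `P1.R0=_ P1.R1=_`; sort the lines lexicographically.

outcome vector order: (P1.R0,P1.R1)
|PSO outcomes| = 3

P1.R0=0 P1.R1=0
P1.R0=0 P1.R1=1
P1.R0=1 P1.R1=1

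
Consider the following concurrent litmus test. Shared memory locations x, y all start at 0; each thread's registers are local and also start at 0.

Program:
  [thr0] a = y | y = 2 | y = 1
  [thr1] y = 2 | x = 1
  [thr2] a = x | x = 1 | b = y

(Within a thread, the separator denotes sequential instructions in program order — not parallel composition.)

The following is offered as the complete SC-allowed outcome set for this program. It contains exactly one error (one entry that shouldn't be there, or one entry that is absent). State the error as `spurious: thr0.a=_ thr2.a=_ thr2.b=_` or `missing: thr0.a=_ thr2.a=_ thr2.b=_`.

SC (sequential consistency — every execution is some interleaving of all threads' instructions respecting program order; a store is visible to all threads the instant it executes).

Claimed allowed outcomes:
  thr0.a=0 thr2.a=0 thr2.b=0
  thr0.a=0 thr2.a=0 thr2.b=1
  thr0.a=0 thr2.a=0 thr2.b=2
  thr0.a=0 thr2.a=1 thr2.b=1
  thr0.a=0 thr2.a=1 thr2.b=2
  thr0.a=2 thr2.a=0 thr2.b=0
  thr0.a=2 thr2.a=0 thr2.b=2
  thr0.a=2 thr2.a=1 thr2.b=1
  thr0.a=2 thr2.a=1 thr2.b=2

missing: thr0.a=2 thr2.a=0 thr2.b=1

outcome vector order: (thr0.a,thr2.a,thr2.b)
[SC] allowed = {<0 0 0> <0 0 1> <0 0 2> <0 1 1> <0 1 2> <2 0 0> <2 0 1> <2 0 2> <2 1 1> <2 1 2>}
SC∖claimed = {<2 0 1>}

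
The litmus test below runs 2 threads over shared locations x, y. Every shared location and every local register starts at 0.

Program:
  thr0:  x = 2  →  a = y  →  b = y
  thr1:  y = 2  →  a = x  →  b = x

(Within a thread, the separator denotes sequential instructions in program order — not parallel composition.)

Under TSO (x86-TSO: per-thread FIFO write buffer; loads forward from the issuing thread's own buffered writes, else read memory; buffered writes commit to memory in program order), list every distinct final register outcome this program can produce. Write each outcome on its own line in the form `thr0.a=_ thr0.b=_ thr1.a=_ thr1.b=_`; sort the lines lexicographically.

thr0.a=0 thr0.b=0 thr1.a=0 thr1.b=0
thr0.a=0 thr0.b=0 thr1.a=0 thr1.b=2
thr0.a=0 thr0.b=0 thr1.a=2 thr1.b=2
thr0.a=0 thr0.b=2 thr1.a=0 thr1.b=0
thr0.a=0 thr0.b=2 thr1.a=0 thr1.b=2
thr0.a=0 thr0.b=2 thr1.a=2 thr1.b=2
thr0.a=2 thr0.b=2 thr1.a=0 thr1.b=0
thr0.a=2 thr0.b=2 thr1.a=0 thr1.b=2
thr0.a=2 thr0.b=2 thr1.a=2 thr1.b=2

outcome vector order: (thr0.a,thr0.b,thr1.a,thr1.b)
|TSO outcomes| = 9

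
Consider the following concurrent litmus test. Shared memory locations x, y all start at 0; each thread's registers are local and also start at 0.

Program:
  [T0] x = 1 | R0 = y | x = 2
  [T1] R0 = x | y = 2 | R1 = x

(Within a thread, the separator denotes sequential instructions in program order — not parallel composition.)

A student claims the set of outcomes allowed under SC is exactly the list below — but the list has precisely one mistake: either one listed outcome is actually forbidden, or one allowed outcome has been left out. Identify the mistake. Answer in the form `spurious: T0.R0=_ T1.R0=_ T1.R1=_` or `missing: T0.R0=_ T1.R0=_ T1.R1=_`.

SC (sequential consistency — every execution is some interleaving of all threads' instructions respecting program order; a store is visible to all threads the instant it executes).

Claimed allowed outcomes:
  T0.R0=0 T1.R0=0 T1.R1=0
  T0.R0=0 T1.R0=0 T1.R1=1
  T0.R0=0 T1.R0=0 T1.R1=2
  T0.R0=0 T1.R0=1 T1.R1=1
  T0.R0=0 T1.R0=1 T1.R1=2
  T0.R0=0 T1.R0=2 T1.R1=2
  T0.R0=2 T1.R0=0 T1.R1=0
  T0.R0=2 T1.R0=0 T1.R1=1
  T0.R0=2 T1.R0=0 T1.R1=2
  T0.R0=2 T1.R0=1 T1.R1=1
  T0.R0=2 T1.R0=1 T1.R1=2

spurious: T0.R0=0 T1.R0=0 T1.R1=0

outcome vector order: (T0.R0,T1.R0,T1.R1)
SC: 10 outcomes — {0/0/1 0/0/2 0/1/1 0/1/2 0/2/2 2/0/0 2/0/1 2/0/2 2/1/1 2/1/2}
claimed∖SC = {0/0/0}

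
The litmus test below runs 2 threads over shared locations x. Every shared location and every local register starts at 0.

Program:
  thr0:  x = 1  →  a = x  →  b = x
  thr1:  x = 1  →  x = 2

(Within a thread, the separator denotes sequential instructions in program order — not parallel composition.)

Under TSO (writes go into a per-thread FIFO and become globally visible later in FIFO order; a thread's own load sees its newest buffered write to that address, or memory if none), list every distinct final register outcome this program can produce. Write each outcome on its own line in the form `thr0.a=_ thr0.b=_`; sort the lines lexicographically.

thr0.a=1 thr0.b=1
thr0.a=1 thr0.b=2
thr0.a=2 thr0.b=2

outcome vector order: (thr0.a,thr0.b)
|TSO outcomes| = 3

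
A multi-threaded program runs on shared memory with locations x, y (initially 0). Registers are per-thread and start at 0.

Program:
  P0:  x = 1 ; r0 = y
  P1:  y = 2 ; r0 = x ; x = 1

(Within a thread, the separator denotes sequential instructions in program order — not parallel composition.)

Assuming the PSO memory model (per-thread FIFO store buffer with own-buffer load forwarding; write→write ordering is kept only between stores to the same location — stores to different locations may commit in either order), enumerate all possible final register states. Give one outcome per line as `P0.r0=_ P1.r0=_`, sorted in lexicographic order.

outcome vector order: (P0.r0,P1.r0)
|PSO outcomes| = 4

P0.r0=0 P1.r0=0
P0.r0=0 P1.r0=1
P0.r0=2 P1.r0=0
P0.r0=2 P1.r0=1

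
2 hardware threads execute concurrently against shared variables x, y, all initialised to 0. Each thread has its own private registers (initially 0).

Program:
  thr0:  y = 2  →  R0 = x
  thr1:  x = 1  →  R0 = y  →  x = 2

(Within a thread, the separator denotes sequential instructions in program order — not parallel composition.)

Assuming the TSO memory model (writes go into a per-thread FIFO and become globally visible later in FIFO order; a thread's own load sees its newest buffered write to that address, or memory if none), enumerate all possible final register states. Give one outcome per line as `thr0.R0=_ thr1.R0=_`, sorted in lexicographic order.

thr0.R0=0 thr1.R0=0
thr0.R0=0 thr1.R0=2
thr0.R0=1 thr1.R0=0
thr0.R0=1 thr1.R0=2
thr0.R0=2 thr1.R0=0
thr0.R0=2 thr1.R0=2

outcome vector order: (thr0.R0,thr1.R0)
|TSO outcomes| = 6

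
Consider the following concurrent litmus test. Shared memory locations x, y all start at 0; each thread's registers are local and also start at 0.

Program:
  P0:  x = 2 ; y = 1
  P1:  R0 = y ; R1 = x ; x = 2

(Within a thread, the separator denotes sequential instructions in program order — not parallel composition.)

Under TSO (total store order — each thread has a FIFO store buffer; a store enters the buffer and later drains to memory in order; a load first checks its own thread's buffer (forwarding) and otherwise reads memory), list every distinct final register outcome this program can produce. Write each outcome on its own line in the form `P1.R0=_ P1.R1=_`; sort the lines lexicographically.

P1.R0=0 P1.R1=0
P1.R0=0 P1.R1=2
P1.R0=1 P1.R1=2

outcome vector order: (P1.R0,P1.R1)
|TSO outcomes| = 3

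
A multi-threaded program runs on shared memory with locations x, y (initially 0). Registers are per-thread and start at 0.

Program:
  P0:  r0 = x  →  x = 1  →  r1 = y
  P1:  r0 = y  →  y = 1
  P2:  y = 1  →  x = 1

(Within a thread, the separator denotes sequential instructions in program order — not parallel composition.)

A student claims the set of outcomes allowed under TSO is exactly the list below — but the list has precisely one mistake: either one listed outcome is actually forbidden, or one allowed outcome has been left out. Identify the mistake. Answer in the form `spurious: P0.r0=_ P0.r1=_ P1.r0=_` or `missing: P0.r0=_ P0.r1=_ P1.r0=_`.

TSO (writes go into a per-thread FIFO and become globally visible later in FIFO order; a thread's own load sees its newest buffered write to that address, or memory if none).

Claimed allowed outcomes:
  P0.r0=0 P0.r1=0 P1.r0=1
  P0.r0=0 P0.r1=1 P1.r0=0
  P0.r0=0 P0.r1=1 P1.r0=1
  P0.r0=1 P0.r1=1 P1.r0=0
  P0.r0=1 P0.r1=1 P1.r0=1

missing: P0.r0=0 P0.r1=0 P1.r0=0

outcome vector order: (P0.r0,P0.r1,P1.r0)
[TSO] allowed = {(0,0,0); (0,0,1); (0,1,0); (0,1,1); (1,1,0); (1,1,1)}
TSO∖claimed = {(0,0,0)}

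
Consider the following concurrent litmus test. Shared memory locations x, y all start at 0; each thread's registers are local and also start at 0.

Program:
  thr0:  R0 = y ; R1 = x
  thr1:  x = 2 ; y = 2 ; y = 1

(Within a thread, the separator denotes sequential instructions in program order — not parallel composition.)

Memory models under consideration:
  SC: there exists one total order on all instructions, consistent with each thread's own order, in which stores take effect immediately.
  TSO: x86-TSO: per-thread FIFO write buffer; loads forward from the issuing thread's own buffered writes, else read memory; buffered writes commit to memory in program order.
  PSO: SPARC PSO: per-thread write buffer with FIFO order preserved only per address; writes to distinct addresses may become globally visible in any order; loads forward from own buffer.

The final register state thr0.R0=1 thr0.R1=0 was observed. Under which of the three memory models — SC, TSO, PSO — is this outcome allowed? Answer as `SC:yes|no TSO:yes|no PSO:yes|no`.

outcome vector order: (thr0.R0,thr0.R1)
under SC → <0 0>; <0 2>; <1 2>; <2 2>
under TSO → <0 0>; <0 2>; <1 2>; <2 2>
under PSO → <0 0>; <0 2>; <1 0>; <1 2>; <2 0>; <2 2>
target <1 0> ∈ {PSO}

SC:no TSO:no PSO:yes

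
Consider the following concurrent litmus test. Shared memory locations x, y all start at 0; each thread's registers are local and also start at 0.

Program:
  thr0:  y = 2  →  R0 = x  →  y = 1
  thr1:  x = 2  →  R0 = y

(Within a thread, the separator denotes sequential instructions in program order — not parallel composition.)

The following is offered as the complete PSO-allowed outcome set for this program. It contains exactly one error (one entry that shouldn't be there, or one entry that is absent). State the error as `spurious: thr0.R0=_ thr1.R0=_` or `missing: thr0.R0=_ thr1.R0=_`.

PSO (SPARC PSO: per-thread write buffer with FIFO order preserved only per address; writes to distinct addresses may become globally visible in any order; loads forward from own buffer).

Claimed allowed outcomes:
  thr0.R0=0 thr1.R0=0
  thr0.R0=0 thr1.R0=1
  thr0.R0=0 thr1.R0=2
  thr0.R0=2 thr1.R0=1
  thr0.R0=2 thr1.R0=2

outcome vector order: (thr0.R0,thr1.R0)
[PSO] allowed = {(0,0), (0,1), (0,2), (2,0), (2,1), (2,2)}
PSO∖claimed = {(2,0)}

missing: thr0.R0=2 thr1.R0=0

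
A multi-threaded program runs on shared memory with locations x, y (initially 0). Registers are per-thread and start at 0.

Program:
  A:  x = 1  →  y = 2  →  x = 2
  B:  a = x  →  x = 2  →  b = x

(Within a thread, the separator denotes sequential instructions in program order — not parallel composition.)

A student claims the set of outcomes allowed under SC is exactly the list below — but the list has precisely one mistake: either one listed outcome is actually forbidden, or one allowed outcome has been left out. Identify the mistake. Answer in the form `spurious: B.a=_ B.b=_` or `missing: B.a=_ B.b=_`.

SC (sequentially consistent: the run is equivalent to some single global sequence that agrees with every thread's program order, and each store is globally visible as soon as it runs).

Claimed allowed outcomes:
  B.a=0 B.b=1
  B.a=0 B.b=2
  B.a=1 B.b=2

outcome vector order: (B.a,B.b)
SC: 4 outcomes — {01, 02, 12, 22}
SC∖claimed = {22}

missing: B.a=2 B.b=2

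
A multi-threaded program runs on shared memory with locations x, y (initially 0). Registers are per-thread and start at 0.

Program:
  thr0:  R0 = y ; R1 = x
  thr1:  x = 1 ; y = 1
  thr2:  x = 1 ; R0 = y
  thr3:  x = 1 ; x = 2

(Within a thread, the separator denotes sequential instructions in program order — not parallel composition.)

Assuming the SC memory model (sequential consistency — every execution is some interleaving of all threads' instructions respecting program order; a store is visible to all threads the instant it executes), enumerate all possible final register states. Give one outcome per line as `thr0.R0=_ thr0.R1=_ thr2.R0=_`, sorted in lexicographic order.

thr0.R0=0 thr0.R1=0 thr2.R0=0
thr0.R0=0 thr0.R1=0 thr2.R0=1
thr0.R0=0 thr0.R1=1 thr2.R0=0
thr0.R0=0 thr0.R1=1 thr2.R0=1
thr0.R0=0 thr0.R1=2 thr2.R0=0
thr0.R0=0 thr0.R1=2 thr2.R0=1
thr0.R0=1 thr0.R1=1 thr2.R0=0
thr0.R0=1 thr0.R1=1 thr2.R0=1
thr0.R0=1 thr0.R1=2 thr2.R0=0
thr0.R0=1 thr0.R1=2 thr2.R0=1

outcome vector order: (thr0.R0,thr0.R1,thr2.R0)
|SC outcomes| = 10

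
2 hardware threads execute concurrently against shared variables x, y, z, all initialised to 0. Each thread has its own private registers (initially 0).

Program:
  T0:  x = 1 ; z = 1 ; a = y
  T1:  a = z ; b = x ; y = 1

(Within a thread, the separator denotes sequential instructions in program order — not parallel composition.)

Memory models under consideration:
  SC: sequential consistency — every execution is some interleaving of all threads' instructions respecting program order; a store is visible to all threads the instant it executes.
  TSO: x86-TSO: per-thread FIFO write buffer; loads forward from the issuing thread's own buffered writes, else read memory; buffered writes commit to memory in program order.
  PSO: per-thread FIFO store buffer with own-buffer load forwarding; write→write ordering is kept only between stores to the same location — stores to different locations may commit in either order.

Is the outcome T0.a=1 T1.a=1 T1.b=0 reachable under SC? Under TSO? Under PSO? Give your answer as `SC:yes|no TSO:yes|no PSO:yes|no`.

SC:no TSO:no PSO:yes

outcome vector order: (T0.a,T1.a,T1.b)
[SC] allowed = {<0 0 0> <0 0 1> <0 1 1> <1 0 0> <1 0 1> <1 1 1>}
[TSO] allowed = {<0 0 0> <0 0 1> <0 1 1> <1 0 0> <1 0 1> <1 1 1>}
[PSO] allowed = {<0 0 0> <0 0 1> <0 1 0> <0 1 1> <1 0 0> <1 0 1> <1 1 0> <1 1 1>}
target <1 1 0> ∈ {PSO}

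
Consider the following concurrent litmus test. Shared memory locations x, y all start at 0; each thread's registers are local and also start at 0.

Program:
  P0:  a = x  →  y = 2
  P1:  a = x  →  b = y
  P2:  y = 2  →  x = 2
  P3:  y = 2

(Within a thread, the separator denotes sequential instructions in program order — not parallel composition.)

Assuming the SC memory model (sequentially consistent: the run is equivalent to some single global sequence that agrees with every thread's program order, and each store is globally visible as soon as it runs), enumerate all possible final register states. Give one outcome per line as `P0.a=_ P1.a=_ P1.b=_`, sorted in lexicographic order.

P0.a=0 P1.a=0 P1.b=0
P0.a=0 P1.a=0 P1.b=2
P0.a=0 P1.a=2 P1.b=2
P0.a=2 P1.a=0 P1.b=0
P0.a=2 P1.a=0 P1.b=2
P0.a=2 P1.a=2 P1.b=2

outcome vector order: (P0.a,P1.a,P1.b)
|SC outcomes| = 6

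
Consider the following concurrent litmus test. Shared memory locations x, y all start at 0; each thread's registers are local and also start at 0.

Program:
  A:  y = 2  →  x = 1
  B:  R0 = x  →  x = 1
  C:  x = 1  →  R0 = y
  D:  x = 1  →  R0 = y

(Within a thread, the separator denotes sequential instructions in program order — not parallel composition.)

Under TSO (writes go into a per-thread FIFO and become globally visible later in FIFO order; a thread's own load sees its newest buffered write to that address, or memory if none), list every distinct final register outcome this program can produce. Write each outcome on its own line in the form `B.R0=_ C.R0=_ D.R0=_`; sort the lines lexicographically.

outcome vector order: (B.R0,C.R0,D.R0)
|TSO outcomes| = 8

B.R0=0 C.R0=0 D.R0=0
B.R0=0 C.R0=0 D.R0=2
B.R0=0 C.R0=2 D.R0=0
B.R0=0 C.R0=2 D.R0=2
B.R0=1 C.R0=0 D.R0=0
B.R0=1 C.R0=0 D.R0=2
B.R0=1 C.R0=2 D.R0=0
B.R0=1 C.R0=2 D.R0=2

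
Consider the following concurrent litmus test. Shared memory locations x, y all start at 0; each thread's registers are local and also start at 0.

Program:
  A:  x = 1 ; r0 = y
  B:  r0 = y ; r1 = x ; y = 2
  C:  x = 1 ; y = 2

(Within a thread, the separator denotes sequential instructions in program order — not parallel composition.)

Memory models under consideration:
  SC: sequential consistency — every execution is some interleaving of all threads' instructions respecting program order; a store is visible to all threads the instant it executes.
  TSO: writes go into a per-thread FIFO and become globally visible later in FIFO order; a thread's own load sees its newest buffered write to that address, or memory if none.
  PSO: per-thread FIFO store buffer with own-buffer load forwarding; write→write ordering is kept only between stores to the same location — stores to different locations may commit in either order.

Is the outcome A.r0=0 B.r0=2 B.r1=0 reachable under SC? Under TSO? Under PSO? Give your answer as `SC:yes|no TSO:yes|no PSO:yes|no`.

outcome vector order: (A.r0,B.r0,B.r1)
under SC → 0/0/0, 0/0/1, 0/2/1, 2/0/0, 2/0/1, 2/2/1
under TSO → 0/0/0, 0/0/1, 0/2/1, 2/0/0, 2/0/1, 2/2/1
under PSO → 0/0/0, 0/0/1, 0/2/0, 0/2/1, 2/0/0, 2/0/1, 2/2/0, 2/2/1
target 0/2/0 ∈ {PSO}

SC:no TSO:no PSO:yes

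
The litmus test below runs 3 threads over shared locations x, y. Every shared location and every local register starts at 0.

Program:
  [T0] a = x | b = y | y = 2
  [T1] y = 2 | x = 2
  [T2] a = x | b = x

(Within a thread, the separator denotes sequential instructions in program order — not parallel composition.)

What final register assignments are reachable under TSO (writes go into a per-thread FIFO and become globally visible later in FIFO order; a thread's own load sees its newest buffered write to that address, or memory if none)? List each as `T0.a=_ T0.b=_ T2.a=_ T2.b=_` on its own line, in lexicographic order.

T0.a=0 T0.b=0 T2.a=0 T2.b=0
T0.a=0 T0.b=0 T2.a=0 T2.b=2
T0.a=0 T0.b=0 T2.a=2 T2.b=2
T0.a=0 T0.b=2 T2.a=0 T2.b=0
T0.a=0 T0.b=2 T2.a=0 T2.b=2
T0.a=0 T0.b=2 T2.a=2 T2.b=2
T0.a=2 T0.b=2 T2.a=0 T2.b=0
T0.a=2 T0.b=2 T2.a=0 T2.b=2
T0.a=2 T0.b=2 T2.a=2 T2.b=2

outcome vector order: (T0.a,T0.b,T2.a,T2.b)
|TSO outcomes| = 9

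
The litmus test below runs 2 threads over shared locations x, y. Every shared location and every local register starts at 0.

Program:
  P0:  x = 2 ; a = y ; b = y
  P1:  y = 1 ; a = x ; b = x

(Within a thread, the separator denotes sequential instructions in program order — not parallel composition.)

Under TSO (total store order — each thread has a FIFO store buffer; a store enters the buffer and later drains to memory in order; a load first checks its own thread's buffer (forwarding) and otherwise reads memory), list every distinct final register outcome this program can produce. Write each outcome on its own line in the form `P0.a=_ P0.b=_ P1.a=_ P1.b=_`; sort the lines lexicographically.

outcome vector order: (P0.a,P0.b,P1.a,P1.b)
|TSO outcomes| = 9

P0.a=0 P0.b=0 P1.a=0 P1.b=0
P0.a=0 P0.b=0 P1.a=0 P1.b=2
P0.a=0 P0.b=0 P1.a=2 P1.b=2
P0.a=0 P0.b=1 P1.a=0 P1.b=0
P0.a=0 P0.b=1 P1.a=0 P1.b=2
P0.a=0 P0.b=1 P1.a=2 P1.b=2
P0.a=1 P0.b=1 P1.a=0 P1.b=0
P0.a=1 P0.b=1 P1.a=0 P1.b=2
P0.a=1 P0.b=1 P1.a=2 P1.b=2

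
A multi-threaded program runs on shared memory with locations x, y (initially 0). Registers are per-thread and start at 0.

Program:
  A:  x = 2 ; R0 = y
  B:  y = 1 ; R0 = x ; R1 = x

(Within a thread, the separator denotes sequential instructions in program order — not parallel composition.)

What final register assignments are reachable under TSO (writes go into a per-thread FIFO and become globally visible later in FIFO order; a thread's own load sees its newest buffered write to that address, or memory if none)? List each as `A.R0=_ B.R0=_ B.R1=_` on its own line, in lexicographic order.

A.R0=0 B.R0=0 B.R1=0
A.R0=0 B.R0=0 B.R1=2
A.R0=0 B.R0=2 B.R1=2
A.R0=1 B.R0=0 B.R1=0
A.R0=1 B.R0=0 B.R1=2
A.R0=1 B.R0=2 B.R1=2

outcome vector order: (A.R0,B.R0,B.R1)
|TSO outcomes| = 6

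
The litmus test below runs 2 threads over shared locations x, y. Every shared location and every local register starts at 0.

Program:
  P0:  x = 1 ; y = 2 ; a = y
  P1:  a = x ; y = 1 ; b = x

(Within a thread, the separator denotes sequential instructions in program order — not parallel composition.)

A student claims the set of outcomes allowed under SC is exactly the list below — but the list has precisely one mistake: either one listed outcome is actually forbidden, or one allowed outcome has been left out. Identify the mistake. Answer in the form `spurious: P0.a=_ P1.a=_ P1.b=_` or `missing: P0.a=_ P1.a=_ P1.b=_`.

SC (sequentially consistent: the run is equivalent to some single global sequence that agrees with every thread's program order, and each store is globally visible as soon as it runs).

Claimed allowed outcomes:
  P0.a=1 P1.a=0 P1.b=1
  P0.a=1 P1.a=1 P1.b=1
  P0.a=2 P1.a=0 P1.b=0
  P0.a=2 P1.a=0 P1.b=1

missing: P0.a=2 P1.a=1 P1.b=1

outcome vector order: (P0.a,P1.a,P1.b)
SC (5): 101 111 200 201 211
SC∖claimed = {211}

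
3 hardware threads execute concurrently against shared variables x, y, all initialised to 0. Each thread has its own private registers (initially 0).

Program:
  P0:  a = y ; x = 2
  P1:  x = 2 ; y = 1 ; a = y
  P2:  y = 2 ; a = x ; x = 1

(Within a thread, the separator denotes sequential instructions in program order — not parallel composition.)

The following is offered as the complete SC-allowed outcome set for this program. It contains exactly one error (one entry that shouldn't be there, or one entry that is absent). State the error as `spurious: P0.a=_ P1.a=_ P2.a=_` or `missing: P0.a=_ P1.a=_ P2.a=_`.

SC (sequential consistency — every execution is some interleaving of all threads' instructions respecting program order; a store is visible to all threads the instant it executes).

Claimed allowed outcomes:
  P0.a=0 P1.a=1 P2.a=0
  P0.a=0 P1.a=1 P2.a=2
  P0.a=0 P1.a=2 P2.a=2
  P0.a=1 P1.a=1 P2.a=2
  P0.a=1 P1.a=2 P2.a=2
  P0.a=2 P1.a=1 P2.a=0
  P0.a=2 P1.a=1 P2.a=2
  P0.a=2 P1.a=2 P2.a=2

outcome vector order: (P0.a,P1.a,P2.a)
SC: 9 outcomes — {(0,1,0) (0,1,2) (0,2,2) (1,1,0) (1,1,2) (1,2,2) (2,1,0) (2,1,2) (2,2,2)}
SC∖claimed = {(1,1,0)}

missing: P0.a=1 P1.a=1 P2.a=0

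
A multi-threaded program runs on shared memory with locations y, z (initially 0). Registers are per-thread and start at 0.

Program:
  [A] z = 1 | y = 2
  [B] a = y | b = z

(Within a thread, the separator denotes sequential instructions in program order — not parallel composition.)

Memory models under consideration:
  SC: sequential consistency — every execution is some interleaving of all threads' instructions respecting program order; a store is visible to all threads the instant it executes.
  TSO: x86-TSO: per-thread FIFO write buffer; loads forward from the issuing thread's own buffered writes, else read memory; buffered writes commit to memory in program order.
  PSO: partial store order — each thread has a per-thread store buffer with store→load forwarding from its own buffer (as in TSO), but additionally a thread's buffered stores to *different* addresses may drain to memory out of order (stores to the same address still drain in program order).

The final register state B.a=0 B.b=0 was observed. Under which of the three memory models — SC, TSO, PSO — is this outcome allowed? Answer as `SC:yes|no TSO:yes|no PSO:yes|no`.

outcome vector order: (B.a,B.b)
SC: 3 outcomes — {(0,0), (0,1), (2,1)}
TSO: 3 outcomes — {(0,0), (0,1), (2,1)}
PSO: 4 outcomes — {(0,0), (0,1), (2,0), (2,1)}
target (0,0) ∈ {SC,TSO,PSO}

SC:yes TSO:yes PSO:yes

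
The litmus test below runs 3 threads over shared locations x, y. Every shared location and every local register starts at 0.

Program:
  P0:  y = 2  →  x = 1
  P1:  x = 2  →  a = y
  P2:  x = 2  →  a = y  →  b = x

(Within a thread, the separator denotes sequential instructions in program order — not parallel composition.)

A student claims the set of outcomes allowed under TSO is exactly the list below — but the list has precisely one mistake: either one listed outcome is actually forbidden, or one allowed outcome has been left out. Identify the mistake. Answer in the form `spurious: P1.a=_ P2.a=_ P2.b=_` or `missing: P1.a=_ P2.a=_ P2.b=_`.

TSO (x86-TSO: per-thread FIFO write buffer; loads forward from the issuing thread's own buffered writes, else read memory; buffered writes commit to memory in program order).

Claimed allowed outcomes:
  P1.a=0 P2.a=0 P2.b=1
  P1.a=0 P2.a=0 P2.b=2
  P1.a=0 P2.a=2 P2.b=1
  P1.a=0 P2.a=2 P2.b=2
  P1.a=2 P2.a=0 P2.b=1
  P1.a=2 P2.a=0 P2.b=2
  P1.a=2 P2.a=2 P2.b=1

missing: P1.a=2 P2.a=2 P2.b=2

outcome vector order: (P1.a,P2.a,P2.b)
[TSO] allowed = {(0,0,1), (0,0,2), (0,2,1), (0,2,2), (2,0,1), (2,0,2), (2,2,1), (2,2,2)}
TSO∖claimed = {(2,2,2)}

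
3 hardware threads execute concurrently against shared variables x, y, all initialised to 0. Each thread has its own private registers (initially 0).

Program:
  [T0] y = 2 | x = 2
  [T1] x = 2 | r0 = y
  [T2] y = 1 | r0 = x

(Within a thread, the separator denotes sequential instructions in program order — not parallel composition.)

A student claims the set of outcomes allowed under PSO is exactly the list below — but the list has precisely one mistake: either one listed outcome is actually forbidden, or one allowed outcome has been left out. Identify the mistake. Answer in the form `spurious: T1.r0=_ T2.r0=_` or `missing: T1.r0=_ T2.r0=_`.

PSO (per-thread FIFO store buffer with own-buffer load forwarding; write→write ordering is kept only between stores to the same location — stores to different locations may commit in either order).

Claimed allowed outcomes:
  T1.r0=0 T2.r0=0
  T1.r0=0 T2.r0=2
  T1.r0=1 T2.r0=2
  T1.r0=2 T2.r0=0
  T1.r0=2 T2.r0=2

missing: T1.r0=1 T2.r0=0

outcome vector order: (T1.r0,T2.r0)
[PSO] allowed = {00, 02, 10, 12, 20, 22}
PSO∖claimed = {10}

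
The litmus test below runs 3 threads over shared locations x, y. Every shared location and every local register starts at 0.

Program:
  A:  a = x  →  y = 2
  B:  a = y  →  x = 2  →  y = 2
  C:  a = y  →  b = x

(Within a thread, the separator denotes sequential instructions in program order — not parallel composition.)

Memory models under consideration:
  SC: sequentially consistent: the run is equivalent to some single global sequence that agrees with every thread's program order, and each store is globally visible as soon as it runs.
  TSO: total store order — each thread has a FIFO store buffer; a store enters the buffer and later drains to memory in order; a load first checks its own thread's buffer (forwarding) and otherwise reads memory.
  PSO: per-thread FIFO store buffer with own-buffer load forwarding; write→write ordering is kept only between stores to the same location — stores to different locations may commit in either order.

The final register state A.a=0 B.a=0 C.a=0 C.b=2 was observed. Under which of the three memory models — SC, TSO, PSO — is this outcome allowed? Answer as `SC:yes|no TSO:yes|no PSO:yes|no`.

outcome vector order: (A.a,B.a,C.a,C.b)
SC: 11 outcomes — {0/0/0/0, 0/0/0/2, 0/0/2/0, 0/0/2/2, 0/2/0/0, 0/2/0/2, 0/2/2/0, 0/2/2/2, 2/0/0/0, 2/0/0/2, 2/0/2/2}
TSO: 11 outcomes — {0/0/0/0, 0/0/0/2, 0/0/2/0, 0/0/2/2, 0/2/0/0, 0/2/0/2, 0/2/2/0, 0/2/2/2, 2/0/0/0, 2/0/0/2, 2/0/2/2}
PSO: 12 outcomes — {0/0/0/0, 0/0/0/2, 0/0/2/0, 0/0/2/2, 0/2/0/0, 0/2/0/2, 0/2/2/0, 0/2/2/2, 2/0/0/0, 2/0/0/2, 2/0/2/0, 2/0/2/2}
target 0/0/0/2 ∈ {SC,TSO,PSO}

SC:yes TSO:yes PSO:yes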